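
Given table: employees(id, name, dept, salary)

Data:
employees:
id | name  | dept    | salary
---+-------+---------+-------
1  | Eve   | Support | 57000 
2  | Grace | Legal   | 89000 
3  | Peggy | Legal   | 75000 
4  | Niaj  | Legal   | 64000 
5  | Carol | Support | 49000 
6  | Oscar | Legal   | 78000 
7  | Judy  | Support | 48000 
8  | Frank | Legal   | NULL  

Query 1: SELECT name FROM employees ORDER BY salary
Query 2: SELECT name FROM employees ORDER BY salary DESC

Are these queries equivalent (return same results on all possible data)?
No, not equivalent

Query 1 returns: [('Frank',), ('Judy',), ('Carol',), ('Eve',), ('Niaj',), ('Peggy',), ('Oscar',), ('Grace',)]
Query 2 returns: [('Grace',), ('Oscar',), ('Peggy',), ('Niaj',), ('Eve',), ('Carol',), ('Judy',), ('Frank',)]

Reason: ASC vs DESC gives opposite ordering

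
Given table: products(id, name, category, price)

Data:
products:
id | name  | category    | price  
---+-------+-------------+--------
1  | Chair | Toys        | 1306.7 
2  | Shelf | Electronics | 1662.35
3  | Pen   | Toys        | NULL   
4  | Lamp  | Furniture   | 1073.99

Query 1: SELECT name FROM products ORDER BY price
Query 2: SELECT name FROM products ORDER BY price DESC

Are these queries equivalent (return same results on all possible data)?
No, not equivalent

Query 1 returns: [('Pen',), ('Lamp',), ('Chair',), ('Shelf',)]
Query 2 returns: [('Shelf',), ('Chair',), ('Lamp',), ('Pen',)]

Reason: ASC vs DESC gives opposite ordering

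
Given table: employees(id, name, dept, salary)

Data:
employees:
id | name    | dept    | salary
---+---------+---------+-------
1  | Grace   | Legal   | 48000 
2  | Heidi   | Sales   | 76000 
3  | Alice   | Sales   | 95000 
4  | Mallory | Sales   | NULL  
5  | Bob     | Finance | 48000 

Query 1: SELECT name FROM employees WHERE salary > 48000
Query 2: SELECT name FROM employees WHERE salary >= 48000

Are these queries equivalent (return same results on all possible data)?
No, not equivalent

Query 1 returns: [('Heidi',), ('Alice',)]
Query 2 returns: [('Grace',), ('Heidi',), ('Alice',), ('Bob',)]

Reason: > vs >= gives different results when salary = 48000 exists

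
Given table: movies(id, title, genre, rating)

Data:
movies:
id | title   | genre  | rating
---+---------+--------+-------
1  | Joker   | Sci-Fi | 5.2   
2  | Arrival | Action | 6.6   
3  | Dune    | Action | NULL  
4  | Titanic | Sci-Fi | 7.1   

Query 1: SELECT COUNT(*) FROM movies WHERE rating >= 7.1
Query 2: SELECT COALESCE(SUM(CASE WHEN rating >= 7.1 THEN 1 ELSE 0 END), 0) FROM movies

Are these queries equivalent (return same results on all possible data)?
Yes, equivalent

Both queries return: [(1,)]

Reason: COUNT with WHERE vs conditional SUM (COALESCE handles empty-table NULL)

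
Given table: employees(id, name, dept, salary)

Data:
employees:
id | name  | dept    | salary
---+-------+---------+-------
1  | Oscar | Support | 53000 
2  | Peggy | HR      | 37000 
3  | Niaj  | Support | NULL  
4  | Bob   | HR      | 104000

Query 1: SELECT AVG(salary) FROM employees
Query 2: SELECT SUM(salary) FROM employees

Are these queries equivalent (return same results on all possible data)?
No, not equivalent

Query 1 returns: [(64666.666666666664,)]
Query 2 returns: [(194000,)]

Reason: AVG vs SUM give different aggregate values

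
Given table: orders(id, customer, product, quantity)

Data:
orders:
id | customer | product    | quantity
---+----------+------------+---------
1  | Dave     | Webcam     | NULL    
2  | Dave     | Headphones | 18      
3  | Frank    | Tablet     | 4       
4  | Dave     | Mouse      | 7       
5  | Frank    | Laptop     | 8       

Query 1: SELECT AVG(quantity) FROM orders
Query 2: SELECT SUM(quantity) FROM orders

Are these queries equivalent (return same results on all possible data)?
No, not equivalent

Query 1 returns: [(9.25,)]
Query 2 returns: [(37,)]

Reason: AVG vs SUM give different aggregate values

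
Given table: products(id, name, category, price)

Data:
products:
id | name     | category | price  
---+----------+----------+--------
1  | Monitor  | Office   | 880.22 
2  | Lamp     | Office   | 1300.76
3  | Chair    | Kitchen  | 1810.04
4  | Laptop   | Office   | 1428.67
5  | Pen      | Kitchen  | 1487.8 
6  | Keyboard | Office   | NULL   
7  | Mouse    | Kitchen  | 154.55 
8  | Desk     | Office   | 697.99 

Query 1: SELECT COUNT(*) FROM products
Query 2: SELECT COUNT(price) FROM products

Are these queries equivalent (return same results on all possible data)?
No, not equivalent

Query 1 returns: [(8,)]
Query 2 returns: [(7,)]

Reason: COUNT(*) includes NULLs, COUNT(column) excludes them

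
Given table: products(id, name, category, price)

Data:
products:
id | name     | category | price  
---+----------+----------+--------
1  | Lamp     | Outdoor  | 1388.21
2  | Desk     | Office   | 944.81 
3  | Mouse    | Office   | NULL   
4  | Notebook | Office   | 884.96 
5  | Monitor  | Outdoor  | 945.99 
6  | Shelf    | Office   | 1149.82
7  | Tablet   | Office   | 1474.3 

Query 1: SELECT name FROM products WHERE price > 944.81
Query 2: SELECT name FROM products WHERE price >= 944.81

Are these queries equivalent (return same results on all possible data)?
No, not equivalent

Query 1 returns: [('Lamp',), ('Monitor',), ('Shelf',), ('Tablet',)]
Query 2 returns: [('Lamp',), ('Desk',), ('Monitor',), ('Shelf',), ('Tablet',)]

Reason: > vs >= gives different results when price = 944.81 exists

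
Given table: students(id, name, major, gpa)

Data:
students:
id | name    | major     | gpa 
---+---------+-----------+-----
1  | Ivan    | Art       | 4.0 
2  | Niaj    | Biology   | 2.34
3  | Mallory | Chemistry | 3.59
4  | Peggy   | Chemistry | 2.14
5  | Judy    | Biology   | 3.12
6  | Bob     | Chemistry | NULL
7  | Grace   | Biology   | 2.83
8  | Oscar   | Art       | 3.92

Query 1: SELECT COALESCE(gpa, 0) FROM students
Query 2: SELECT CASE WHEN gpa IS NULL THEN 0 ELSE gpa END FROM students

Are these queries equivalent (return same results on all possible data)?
Yes, equivalent

Both queries return: [(0,), (2.14,), (2.34,), (2.83,), (3.12,), (3.59,), (3.92,), (4.0,)]

Reason: COALESCE vs CASE for NULL handling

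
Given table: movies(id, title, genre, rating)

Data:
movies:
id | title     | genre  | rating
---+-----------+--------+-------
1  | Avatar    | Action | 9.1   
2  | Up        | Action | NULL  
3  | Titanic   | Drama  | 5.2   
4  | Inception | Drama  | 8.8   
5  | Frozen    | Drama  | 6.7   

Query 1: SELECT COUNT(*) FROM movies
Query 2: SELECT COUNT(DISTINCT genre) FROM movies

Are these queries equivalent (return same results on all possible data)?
No, not equivalent

Query 1 returns: [(5,)]
Query 2 returns: [(2,)]

Reason: COUNT(*) counts rows, COUNT(DISTINCT genre) counts unique genres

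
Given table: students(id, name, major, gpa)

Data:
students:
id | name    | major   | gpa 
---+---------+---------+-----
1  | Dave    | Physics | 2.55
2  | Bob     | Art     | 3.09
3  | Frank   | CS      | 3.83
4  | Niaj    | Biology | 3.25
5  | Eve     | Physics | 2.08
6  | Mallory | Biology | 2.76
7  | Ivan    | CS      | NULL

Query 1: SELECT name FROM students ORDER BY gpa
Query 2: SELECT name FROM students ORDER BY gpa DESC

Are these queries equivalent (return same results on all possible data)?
No, not equivalent

Query 1 returns: [('Ivan',), ('Eve',), ('Dave',), ('Mallory',), ('Bob',), ('Niaj',), ('Frank',)]
Query 2 returns: [('Frank',), ('Niaj',), ('Bob',), ('Mallory',), ('Dave',), ('Eve',), ('Ivan',)]

Reason: ASC vs DESC gives opposite ordering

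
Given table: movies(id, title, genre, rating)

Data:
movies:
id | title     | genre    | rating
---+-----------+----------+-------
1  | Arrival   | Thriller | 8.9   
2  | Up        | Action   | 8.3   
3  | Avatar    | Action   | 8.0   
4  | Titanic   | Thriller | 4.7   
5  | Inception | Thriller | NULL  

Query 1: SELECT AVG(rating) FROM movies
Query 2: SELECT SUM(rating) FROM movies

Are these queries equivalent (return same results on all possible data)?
No, not equivalent

Query 1 returns: [(7.4750000000000005,)]
Query 2 returns: [(29.900000000000002,)]

Reason: AVG vs SUM give different aggregate values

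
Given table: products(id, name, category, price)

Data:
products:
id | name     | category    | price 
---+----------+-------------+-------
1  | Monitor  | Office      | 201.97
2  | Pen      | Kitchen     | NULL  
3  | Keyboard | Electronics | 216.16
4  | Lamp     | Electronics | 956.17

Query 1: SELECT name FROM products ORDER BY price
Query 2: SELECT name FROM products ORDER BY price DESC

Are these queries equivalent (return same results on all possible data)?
No, not equivalent

Query 1 returns: [('Pen',), ('Monitor',), ('Keyboard',), ('Lamp',)]
Query 2 returns: [('Lamp',), ('Keyboard',), ('Monitor',), ('Pen',)]

Reason: ASC vs DESC gives opposite ordering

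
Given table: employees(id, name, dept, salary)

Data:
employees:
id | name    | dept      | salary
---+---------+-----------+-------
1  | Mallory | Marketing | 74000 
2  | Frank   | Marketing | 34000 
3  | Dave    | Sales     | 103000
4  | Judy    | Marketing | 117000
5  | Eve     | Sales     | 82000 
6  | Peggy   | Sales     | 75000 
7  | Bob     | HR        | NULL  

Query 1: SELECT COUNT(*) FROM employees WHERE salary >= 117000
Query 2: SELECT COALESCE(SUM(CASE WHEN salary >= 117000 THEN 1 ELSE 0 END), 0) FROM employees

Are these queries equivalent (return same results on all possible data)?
Yes, equivalent

Both queries return: [(1,)]

Reason: COUNT with WHERE vs conditional SUM (COALESCE handles empty-table NULL)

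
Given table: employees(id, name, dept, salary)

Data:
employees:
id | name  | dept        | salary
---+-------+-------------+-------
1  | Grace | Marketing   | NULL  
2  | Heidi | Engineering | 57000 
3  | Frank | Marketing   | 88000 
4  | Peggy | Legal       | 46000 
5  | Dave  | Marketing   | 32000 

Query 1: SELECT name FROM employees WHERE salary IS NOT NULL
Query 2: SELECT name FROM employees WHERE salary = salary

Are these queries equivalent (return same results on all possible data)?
Yes, equivalent

Both queries return: [('Dave',), ('Frank',), ('Heidi',), ('Peggy',)]

Reason: IS NOT NULL vs self-equality (both exclude NULLs)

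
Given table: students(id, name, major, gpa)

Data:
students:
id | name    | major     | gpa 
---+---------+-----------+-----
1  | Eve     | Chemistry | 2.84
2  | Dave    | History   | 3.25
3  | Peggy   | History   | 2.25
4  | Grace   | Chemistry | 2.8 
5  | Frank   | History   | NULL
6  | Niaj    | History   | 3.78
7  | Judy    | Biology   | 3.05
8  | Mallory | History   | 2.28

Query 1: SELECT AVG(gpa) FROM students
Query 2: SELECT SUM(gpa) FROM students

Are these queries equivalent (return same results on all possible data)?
No, not equivalent

Query 1 returns: [(2.892857142857143,)]
Query 2 returns: [(20.25,)]

Reason: AVG vs SUM give different aggregate values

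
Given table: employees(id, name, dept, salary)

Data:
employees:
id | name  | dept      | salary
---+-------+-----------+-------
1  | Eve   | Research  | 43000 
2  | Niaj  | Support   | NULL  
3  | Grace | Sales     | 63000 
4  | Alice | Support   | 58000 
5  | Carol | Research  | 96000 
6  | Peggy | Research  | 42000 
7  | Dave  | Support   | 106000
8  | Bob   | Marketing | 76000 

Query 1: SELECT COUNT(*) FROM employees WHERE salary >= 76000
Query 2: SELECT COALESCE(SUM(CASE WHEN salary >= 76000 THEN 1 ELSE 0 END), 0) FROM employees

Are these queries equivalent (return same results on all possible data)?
Yes, equivalent

Both queries return: [(3,)]

Reason: COUNT with WHERE vs conditional SUM (COALESCE handles empty-table NULL)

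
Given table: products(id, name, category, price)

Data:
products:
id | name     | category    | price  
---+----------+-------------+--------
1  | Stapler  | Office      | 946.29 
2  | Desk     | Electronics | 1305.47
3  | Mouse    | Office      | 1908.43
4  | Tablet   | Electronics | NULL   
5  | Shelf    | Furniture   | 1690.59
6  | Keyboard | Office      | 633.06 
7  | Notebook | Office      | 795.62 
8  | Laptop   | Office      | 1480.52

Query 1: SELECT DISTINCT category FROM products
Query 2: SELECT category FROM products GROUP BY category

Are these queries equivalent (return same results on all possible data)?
Yes, equivalent

Both queries return: [('Electronics',), ('Furniture',), ('Office',)]

Reason: Both get unique categorys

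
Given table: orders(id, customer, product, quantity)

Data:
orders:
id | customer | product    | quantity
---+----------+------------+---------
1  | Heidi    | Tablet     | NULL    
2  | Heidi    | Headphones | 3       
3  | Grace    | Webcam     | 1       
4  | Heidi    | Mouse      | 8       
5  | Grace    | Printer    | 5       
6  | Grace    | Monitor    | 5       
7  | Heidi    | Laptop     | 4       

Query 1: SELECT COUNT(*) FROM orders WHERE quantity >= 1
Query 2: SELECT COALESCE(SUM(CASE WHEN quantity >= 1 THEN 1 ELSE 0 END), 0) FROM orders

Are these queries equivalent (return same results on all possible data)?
Yes, equivalent

Both queries return: [(6,)]

Reason: COUNT with WHERE vs conditional SUM (COALESCE handles empty-table NULL)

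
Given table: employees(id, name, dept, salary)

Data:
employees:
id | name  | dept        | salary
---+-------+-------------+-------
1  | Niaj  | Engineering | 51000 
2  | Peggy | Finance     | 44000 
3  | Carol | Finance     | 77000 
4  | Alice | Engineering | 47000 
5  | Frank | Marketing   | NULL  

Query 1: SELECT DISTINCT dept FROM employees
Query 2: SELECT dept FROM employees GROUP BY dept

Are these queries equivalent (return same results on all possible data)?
Yes, equivalent

Both queries return: [('Engineering',), ('Finance',), ('Marketing',)]

Reason: Both get unique depts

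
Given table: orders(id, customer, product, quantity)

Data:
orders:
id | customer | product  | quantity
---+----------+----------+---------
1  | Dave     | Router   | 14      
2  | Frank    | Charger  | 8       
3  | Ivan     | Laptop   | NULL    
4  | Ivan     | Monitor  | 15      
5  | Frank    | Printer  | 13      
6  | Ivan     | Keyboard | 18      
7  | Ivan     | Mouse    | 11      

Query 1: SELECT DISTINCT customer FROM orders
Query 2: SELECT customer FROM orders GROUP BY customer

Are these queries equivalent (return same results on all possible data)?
Yes, equivalent

Both queries return: [('Dave',), ('Frank',), ('Ivan',)]

Reason: Both get unique customers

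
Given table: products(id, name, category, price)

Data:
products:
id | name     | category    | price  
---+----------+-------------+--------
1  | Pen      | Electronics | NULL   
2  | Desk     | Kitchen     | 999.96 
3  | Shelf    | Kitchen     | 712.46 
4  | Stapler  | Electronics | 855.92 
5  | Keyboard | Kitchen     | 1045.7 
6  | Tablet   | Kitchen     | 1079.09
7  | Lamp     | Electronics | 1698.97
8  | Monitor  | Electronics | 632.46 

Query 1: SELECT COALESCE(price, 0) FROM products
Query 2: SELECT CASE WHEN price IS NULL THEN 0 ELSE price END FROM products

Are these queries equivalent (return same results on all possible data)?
Yes, equivalent

Both queries return: [(0,), (632.46,), (712.46,), (855.92,), (999.96,), (1045.7,), (1079.09,), (1698.97,)]

Reason: COALESCE vs CASE for NULL handling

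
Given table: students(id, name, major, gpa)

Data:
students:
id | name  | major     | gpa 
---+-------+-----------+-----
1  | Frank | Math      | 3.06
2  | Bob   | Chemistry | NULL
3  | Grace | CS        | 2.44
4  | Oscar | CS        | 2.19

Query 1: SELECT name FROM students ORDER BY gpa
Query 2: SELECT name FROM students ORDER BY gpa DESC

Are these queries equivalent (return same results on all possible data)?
No, not equivalent

Query 1 returns: [('Bob',), ('Oscar',), ('Grace',), ('Frank',)]
Query 2 returns: [('Frank',), ('Grace',), ('Oscar',), ('Bob',)]

Reason: ASC vs DESC gives opposite ordering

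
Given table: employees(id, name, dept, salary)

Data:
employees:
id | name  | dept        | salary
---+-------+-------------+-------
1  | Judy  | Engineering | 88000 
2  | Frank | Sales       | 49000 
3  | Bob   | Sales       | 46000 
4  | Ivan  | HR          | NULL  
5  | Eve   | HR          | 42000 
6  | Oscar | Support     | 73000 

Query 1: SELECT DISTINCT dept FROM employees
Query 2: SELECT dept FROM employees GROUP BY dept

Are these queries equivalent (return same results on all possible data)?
Yes, equivalent

Both queries return: [('Engineering',), ('HR',), ('Sales',), ('Support',)]

Reason: Both get unique depts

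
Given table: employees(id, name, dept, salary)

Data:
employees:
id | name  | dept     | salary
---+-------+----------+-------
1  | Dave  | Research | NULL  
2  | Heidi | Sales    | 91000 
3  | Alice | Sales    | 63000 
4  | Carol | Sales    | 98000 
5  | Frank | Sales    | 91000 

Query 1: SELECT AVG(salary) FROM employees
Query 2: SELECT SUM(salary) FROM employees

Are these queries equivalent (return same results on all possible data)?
No, not equivalent

Query 1 returns: [(85750.0,)]
Query 2 returns: [(343000,)]

Reason: AVG vs SUM give different aggregate values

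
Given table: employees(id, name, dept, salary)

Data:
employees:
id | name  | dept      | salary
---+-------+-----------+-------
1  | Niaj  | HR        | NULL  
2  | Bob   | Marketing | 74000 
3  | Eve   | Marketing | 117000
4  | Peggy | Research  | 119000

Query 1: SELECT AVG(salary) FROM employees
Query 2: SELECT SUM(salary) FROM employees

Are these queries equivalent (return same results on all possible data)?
No, not equivalent

Query 1 returns: [(103333.33333333333,)]
Query 2 returns: [(310000,)]

Reason: AVG vs SUM give different aggregate values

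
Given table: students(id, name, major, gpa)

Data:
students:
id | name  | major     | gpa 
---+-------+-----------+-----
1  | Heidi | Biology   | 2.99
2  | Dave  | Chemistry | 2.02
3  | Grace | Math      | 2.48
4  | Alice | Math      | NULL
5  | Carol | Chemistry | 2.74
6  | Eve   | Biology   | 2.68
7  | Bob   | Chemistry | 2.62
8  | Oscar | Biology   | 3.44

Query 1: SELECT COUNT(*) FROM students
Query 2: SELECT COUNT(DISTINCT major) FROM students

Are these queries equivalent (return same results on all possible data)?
No, not equivalent

Query 1 returns: [(8,)]
Query 2 returns: [(3,)]

Reason: COUNT(*) counts rows, COUNT(DISTINCT major) counts unique majors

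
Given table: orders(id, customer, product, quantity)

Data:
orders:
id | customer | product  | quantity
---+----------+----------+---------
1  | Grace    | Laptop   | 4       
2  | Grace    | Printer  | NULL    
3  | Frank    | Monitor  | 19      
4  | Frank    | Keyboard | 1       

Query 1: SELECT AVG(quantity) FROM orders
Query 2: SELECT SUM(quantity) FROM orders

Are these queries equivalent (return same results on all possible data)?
No, not equivalent

Query 1 returns: [(8.0,)]
Query 2 returns: [(24,)]

Reason: AVG vs SUM give different aggregate values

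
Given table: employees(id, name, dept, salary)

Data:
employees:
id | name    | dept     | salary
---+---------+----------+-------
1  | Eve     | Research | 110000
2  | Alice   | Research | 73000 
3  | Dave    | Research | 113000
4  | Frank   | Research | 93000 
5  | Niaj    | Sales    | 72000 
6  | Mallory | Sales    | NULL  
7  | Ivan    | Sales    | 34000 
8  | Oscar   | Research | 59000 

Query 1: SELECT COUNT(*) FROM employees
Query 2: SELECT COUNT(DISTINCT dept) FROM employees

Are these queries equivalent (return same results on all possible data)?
No, not equivalent

Query 1 returns: [(8,)]
Query 2 returns: [(2,)]

Reason: COUNT(*) counts rows, COUNT(DISTINCT dept) counts unique depts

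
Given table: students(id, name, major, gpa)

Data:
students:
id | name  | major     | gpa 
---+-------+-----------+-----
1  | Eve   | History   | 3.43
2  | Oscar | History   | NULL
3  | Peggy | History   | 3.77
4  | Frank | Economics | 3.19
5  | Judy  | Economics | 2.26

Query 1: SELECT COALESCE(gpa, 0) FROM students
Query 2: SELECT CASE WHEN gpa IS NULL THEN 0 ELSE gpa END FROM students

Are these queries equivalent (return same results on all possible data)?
Yes, equivalent

Both queries return: [(0,), (2.26,), (3.19,), (3.43,), (3.77,)]

Reason: COALESCE vs CASE for NULL handling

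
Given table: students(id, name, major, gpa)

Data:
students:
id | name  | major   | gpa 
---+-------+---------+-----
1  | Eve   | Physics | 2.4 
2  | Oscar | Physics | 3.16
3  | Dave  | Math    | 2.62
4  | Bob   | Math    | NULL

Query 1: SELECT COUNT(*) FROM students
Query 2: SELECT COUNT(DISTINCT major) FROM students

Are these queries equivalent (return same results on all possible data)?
No, not equivalent

Query 1 returns: [(4,)]
Query 2 returns: [(2,)]

Reason: COUNT(*) counts rows, COUNT(DISTINCT major) counts unique majors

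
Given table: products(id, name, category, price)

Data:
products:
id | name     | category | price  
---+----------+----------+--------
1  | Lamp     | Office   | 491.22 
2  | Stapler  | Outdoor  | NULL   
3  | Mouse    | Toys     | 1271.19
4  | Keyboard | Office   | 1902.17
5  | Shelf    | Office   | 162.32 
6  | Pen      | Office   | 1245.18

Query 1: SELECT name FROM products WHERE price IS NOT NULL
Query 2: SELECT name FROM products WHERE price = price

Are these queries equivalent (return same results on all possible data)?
Yes, equivalent

Both queries return: [('Keyboard',), ('Lamp',), ('Mouse',), ('Pen',), ('Shelf',)]

Reason: IS NOT NULL vs self-equality (both exclude NULLs)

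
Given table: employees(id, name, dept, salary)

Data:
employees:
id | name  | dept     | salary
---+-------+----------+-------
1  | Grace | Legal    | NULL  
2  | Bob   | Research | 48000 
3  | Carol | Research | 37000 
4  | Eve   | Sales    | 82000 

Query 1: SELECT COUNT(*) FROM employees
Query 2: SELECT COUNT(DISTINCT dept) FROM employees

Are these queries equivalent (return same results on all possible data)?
No, not equivalent

Query 1 returns: [(4,)]
Query 2 returns: [(3,)]

Reason: COUNT(*) counts rows, COUNT(DISTINCT dept) counts unique depts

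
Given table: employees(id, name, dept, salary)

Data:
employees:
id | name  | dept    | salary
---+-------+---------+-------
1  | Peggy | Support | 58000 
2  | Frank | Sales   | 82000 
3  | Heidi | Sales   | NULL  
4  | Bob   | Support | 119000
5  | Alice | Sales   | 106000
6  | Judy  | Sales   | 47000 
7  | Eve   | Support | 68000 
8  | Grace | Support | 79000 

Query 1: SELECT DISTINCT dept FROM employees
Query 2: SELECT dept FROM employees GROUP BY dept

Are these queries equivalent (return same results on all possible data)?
Yes, equivalent

Both queries return: [('Sales',), ('Support',)]

Reason: Both get unique depts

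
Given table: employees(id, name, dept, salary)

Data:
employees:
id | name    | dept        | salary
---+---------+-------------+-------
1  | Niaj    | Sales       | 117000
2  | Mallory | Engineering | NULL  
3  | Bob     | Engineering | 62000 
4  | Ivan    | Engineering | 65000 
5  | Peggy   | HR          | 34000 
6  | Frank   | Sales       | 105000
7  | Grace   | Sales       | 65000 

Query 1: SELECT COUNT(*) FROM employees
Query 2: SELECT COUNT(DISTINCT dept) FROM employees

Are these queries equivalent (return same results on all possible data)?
No, not equivalent

Query 1 returns: [(7,)]
Query 2 returns: [(3,)]

Reason: COUNT(*) counts rows, COUNT(DISTINCT dept) counts unique depts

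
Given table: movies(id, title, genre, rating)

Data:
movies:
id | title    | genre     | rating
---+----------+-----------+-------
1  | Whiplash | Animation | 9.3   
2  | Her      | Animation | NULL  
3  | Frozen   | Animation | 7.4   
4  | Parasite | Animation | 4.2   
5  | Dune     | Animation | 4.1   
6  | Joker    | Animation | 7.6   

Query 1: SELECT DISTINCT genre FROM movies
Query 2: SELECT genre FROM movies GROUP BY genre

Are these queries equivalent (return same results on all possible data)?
Yes, equivalent

Both queries return: [('Animation',)]

Reason: Both get unique genres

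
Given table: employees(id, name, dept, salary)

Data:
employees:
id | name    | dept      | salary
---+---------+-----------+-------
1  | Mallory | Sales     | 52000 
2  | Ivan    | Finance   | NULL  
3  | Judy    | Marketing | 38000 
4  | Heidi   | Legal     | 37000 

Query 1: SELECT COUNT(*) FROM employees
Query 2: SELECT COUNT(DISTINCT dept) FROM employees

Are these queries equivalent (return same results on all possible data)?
No, not equivalent

Query 1 returns: [(4,)]
Query 2 returns: [(4,)]

Reason: COUNT(*) counts rows, COUNT(DISTINCT dept) counts unique depts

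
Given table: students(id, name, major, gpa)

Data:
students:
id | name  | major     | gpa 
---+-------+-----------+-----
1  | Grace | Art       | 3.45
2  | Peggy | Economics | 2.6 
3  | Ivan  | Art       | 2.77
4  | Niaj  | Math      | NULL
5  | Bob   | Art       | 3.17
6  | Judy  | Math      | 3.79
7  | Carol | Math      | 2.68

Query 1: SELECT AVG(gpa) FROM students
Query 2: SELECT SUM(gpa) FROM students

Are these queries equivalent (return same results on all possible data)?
No, not equivalent

Query 1 returns: [(3.0766666666666667,)]
Query 2 returns: [(18.46,)]

Reason: AVG vs SUM give different aggregate values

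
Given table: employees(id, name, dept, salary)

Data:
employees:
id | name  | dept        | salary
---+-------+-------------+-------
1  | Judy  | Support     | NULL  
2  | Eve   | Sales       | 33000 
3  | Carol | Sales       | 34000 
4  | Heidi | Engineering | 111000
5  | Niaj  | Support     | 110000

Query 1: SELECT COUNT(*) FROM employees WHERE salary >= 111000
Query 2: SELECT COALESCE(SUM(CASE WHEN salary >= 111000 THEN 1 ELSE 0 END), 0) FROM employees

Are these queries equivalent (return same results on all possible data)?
Yes, equivalent

Both queries return: [(1,)]

Reason: COUNT with WHERE vs conditional SUM (COALESCE handles empty-table NULL)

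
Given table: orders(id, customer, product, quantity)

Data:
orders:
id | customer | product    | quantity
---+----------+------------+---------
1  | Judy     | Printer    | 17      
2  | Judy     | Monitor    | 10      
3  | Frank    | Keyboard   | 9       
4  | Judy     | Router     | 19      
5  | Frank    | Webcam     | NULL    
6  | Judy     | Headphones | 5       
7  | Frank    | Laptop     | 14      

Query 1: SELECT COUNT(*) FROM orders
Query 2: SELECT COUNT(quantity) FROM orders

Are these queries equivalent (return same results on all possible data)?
No, not equivalent

Query 1 returns: [(7,)]
Query 2 returns: [(6,)]

Reason: COUNT(*) includes NULLs, COUNT(column) excludes them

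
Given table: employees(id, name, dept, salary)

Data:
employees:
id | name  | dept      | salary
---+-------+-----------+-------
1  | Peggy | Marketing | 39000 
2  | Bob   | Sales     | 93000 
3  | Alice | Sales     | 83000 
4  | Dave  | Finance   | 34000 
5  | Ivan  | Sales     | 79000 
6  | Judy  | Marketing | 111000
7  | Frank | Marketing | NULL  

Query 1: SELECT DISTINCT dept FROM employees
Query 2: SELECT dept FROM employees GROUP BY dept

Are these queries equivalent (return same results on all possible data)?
Yes, equivalent

Both queries return: [('Finance',), ('Marketing',), ('Sales',)]

Reason: Both get unique depts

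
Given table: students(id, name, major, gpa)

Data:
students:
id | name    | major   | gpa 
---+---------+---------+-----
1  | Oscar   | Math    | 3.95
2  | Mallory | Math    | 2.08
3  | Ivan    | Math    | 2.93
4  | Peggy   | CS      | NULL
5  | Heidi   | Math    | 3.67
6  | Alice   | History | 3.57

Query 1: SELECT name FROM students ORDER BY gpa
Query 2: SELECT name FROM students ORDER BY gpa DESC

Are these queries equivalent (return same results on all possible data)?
No, not equivalent

Query 1 returns: [('Peggy',), ('Mallory',), ('Ivan',), ('Alice',), ('Heidi',), ('Oscar',)]
Query 2 returns: [('Oscar',), ('Heidi',), ('Alice',), ('Ivan',), ('Mallory',), ('Peggy',)]

Reason: ASC vs DESC gives opposite ordering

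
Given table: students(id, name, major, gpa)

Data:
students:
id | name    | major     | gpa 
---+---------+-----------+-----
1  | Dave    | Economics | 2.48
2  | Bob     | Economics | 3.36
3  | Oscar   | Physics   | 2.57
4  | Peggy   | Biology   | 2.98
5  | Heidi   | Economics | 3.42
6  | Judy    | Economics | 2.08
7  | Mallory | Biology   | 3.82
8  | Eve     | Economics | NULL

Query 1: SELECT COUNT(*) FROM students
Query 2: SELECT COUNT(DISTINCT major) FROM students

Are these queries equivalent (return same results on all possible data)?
No, not equivalent

Query 1 returns: [(8,)]
Query 2 returns: [(3,)]

Reason: COUNT(*) counts rows, COUNT(DISTINCT major) counts unique majors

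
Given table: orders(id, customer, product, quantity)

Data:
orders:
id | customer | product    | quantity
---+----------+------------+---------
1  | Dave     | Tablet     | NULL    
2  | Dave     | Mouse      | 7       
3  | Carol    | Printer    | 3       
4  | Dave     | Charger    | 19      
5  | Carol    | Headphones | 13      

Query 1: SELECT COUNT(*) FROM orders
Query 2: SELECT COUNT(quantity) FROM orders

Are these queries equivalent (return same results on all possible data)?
No, not equivalent

Query 1 returns: [(5,)]
Query 2 returns: [(4,)]

Reason: COUNT(*) includes NULLs, COUNT(column) excludes them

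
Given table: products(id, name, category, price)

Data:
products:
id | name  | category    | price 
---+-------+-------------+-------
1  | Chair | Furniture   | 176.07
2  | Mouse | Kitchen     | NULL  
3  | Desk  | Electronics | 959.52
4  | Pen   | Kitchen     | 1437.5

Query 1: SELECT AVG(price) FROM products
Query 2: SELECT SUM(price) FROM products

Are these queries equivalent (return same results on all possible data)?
No, not equivalent

Query 1 returns: [(857.6966666666667,)]
Query 2 returns: [(2573.09,)]

Reason: AVG vs SUM give different aggregate values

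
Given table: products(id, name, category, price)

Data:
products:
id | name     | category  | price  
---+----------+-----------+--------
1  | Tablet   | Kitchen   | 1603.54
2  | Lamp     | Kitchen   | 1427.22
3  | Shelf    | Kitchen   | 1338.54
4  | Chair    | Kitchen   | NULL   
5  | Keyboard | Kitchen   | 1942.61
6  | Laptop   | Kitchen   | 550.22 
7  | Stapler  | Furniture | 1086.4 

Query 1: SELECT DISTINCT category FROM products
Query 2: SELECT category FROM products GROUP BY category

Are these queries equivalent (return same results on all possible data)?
Yes, equivalent

Both queries return: [('Furniture',), ('Kitchen',)]

Reason: Both get unique categorys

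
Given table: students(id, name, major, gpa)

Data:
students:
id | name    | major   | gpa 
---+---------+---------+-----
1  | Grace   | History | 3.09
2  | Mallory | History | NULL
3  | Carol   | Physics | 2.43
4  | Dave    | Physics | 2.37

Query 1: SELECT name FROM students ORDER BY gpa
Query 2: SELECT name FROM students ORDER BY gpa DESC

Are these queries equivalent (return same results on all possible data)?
No, not equivalent

Query 1 returns: [('Mallory',), ('Dave',), ('Carol',), ('Grace',)]
Query 2 returns: [('Grace',), ('Carol',), ('Dave',), ('Mallory',)]

Reason: ASC vs DESC gives opposite ordering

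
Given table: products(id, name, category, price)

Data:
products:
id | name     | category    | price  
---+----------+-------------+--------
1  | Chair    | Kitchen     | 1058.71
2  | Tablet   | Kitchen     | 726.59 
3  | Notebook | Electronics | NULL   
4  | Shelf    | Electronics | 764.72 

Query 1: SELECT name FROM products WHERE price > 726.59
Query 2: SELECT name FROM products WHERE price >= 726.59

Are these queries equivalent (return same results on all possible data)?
No, not equivalent

Query 1 returns: [('Chair',), ('Shelf',)]
Query 2 returns: [('Chair',), ('Tablet',), ('Shelf',)]

Reason: > vs >= gives different results when price = 726.59 exists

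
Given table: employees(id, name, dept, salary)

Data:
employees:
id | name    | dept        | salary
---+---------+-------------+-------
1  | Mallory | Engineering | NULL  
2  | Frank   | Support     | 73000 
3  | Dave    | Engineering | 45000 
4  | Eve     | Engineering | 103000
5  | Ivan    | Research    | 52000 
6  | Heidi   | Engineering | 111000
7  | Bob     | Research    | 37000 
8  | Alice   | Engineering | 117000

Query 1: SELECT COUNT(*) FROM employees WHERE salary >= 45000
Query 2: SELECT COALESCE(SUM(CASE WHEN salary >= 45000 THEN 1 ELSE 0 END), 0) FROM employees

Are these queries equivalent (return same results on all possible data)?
Yes, equivalent

Both queries return: [(6,)]

Reason: COUNT with WHERE vs conditional SUM (COALESCE handles empty-table NULL)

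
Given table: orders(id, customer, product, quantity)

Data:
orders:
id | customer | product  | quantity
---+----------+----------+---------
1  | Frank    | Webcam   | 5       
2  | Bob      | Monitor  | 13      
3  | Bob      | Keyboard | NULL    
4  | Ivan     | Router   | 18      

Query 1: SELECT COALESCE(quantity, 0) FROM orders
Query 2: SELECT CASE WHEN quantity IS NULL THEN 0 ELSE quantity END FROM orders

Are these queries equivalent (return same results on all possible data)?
Yes, equivalent

Both queries return: [(0,), (5,), (13,), (18,)]

Reason: COALESCE vs CASE for NULL handling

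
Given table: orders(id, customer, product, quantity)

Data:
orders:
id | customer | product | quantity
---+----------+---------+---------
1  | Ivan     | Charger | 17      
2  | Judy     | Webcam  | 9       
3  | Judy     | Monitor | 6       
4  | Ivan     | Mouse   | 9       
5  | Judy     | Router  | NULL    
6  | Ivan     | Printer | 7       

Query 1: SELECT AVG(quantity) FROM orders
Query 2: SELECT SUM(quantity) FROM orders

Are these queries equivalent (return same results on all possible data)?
No, not equivalent

Query 1 returns: [(9.6,)]
Query 2 returns: [(48,)]

Reason: AVG vs SUM give different aggregate values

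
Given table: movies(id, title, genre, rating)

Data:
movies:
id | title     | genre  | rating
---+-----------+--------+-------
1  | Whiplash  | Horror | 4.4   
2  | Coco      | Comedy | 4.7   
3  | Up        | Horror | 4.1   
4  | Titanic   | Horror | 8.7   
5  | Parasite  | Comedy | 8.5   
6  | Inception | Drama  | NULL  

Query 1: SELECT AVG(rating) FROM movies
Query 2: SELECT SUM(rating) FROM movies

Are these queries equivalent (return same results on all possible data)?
No, not equivalent

Query 1 returns: [(6.08,)]
Query 2 returns: [(30.4,)]

Reason: AVG vs SUM give different aggregate values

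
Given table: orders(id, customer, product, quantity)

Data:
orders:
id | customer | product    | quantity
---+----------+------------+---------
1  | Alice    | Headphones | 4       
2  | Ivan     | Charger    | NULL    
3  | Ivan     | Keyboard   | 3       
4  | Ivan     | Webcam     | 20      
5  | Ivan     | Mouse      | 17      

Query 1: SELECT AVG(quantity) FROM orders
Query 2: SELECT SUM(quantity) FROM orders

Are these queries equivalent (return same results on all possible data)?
No, not equivalent

Query 1 returns: [(11.0,)]
Query 2 returns: [(44,)]

Reason: AVG vs SUM give different aggregate values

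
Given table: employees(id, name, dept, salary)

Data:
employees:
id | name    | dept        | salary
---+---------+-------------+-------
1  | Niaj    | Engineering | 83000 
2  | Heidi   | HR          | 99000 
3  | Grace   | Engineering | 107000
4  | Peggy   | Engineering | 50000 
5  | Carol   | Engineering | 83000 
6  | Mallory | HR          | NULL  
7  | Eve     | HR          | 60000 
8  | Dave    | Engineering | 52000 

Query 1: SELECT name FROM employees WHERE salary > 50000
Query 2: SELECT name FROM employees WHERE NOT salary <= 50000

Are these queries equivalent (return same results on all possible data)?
Yes, equivalent

Both queries return: [('Carol',), ('Dave',), ('Eve',), ('Grace',), ('Heidi',), ('Niaj',)]

Reason: Both filter salary > 50000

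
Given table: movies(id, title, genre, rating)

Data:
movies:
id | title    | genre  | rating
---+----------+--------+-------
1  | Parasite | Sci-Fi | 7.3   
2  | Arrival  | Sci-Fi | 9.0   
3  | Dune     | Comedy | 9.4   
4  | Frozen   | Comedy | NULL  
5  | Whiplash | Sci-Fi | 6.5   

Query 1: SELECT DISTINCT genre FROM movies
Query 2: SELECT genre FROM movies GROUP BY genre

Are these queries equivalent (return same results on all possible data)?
Yes, equivalent

Both queries return: [('Comedy',), ('Sci-Fi',)]

Reason: Both get unique genres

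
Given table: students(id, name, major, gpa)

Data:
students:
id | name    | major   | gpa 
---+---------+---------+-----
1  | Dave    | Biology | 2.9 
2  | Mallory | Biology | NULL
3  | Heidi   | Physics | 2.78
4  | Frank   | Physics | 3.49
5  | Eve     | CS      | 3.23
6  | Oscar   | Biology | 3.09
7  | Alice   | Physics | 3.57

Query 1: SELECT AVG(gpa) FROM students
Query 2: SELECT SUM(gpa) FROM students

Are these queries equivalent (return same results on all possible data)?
No, not equivalent

Query 1 returns: [(3.1766666666666663,)]
Query 2 returns: [(19.06,)]

Reason: AVG vs SUM give different aggregate values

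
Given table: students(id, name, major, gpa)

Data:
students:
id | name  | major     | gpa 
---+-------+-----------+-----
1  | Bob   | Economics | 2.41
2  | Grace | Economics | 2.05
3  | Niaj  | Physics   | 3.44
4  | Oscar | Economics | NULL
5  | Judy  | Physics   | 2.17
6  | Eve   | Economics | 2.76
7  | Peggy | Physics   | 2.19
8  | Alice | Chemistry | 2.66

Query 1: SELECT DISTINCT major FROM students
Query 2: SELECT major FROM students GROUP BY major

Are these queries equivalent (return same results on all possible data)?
Yes, equivalent

Both queries return: [('Chemistry',), ('Economics',), ('Physics',)]

Reason: Both get unique majors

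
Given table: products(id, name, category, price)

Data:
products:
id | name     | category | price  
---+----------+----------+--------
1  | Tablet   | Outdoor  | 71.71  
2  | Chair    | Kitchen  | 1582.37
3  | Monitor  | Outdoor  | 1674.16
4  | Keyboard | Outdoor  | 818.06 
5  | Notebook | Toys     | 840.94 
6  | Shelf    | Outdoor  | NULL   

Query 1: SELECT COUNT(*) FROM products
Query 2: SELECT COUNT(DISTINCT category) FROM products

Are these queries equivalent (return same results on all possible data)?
No, not equivalent

Query 1 returns: [(6,)]
Query 2 returns: [(3,)]

Reason: COUNT(*) counts rows, COUNT(DISTINCT category) counts unique categorys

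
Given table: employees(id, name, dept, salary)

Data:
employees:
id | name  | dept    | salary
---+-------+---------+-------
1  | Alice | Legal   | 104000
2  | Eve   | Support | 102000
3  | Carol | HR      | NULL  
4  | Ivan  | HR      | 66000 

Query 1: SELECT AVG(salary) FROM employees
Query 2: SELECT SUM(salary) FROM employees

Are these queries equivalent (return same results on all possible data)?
No, not equivalent

Query 1 returns: [(90666.66666666667,)]
Query 2 returns: [(272000,)]

Reason: AVG vs SUM give different aggregate values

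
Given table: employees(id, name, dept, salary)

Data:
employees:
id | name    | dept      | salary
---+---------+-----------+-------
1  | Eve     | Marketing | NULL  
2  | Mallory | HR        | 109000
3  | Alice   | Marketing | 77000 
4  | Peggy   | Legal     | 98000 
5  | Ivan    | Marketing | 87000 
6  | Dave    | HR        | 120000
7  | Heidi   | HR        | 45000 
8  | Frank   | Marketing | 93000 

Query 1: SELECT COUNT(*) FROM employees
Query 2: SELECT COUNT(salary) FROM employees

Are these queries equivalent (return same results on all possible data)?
No, not equivalent

Query 1 returns: [(8,)]
Query 2 returns: [(7,)]

Reason: COUNT(*) includes NULLs, COUNT(column) excludes them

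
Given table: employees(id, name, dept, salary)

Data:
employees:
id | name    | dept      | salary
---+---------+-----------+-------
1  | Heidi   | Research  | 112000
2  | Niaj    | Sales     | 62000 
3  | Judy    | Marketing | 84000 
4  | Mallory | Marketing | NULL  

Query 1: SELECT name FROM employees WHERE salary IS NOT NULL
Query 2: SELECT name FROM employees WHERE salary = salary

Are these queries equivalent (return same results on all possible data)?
Yes, equivalent

Both queries return: [('Heidi',), ('Judy',), ('Niaj',)]

Reason: IS NOT NULL vs self-equality (both exclude NULLs)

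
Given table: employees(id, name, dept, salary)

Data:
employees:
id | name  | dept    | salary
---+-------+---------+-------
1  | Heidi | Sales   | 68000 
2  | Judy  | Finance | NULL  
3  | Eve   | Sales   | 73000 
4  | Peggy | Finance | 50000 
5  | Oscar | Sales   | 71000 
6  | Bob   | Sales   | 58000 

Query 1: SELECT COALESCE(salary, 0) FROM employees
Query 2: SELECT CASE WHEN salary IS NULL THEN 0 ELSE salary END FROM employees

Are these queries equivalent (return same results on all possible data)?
Yes, equivalent

Both queries return: [(0,), (50000,), (58000,), (68000,), (71000,), (73000,)]

Reason: COALESCE vs CASE for NULL handling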